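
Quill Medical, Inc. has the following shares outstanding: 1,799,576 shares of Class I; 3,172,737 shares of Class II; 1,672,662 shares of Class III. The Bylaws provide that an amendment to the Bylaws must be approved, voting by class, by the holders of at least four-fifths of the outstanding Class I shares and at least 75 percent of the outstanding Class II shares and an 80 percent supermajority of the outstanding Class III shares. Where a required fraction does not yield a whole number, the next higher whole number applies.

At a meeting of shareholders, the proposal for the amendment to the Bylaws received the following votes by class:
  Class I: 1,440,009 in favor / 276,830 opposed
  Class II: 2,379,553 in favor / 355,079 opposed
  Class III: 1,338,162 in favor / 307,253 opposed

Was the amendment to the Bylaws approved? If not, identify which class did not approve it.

Class I: 4/5 of 1799576 = 1439660.80, rounded up to 1439661; 1,439,661 required, 1,440,009 in favor — approved.
Class II: 3/4 of 3172737 = 2379552.75, rounded up to 2379553; 2,379,553 required, 2,379,553 in favor — approved.
Class III: 4/5 of 1672662 = 1338129.60, rounded up to 1338130; 1,338,130 required, 1,338,162 in favor — approved.

Approved — every class gave the required vote.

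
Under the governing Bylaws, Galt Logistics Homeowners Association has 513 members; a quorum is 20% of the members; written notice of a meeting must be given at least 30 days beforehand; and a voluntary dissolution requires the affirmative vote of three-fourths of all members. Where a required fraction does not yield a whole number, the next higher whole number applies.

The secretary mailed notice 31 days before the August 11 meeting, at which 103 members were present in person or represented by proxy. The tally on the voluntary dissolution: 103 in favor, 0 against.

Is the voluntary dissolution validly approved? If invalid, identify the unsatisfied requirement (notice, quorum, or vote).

Invalid — vote requirement not satisfied.

Notice: 31 days given; 30 required. Satisfied.
Quorum: 20% of 513 = 102.60, rounded up to 103; 103 present. Satisfied.
Vote: requires three-fourths of all members (513); 3/4 of 513 = 384.75, rounded up to 385, so 385 needed; 103 in favor. Not satisfied.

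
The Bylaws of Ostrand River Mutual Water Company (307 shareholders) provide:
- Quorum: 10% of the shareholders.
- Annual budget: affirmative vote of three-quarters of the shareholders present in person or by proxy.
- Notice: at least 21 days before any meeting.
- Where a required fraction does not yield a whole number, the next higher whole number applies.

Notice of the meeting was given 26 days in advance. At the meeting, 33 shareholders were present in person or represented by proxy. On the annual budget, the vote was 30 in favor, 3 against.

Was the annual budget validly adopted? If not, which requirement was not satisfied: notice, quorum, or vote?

Valid — all requirements satisfied.

Notice: 26 days given; 21 required. Satisfied.
Quorum: 10% of 307 = 30.70, rounded up to 31; 33 present. Satisfied.
Vote: requires three-fourths of those present (33); 3/4 of 33 = 24.75, rounded up to 25, so 25 needed; 30 in favor. Satisfied.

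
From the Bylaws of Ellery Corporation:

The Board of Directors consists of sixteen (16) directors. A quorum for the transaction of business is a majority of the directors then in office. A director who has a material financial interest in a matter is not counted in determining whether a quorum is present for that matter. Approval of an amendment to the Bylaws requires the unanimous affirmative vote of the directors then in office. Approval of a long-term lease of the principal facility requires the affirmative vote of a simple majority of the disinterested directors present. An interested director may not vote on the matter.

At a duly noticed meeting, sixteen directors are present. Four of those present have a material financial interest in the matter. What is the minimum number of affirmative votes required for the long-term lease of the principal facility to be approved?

7

The long-term lease of the principal facility requires a majority of the disinterested directors present (16 − 4 = 12).
A majority of 12 is 7.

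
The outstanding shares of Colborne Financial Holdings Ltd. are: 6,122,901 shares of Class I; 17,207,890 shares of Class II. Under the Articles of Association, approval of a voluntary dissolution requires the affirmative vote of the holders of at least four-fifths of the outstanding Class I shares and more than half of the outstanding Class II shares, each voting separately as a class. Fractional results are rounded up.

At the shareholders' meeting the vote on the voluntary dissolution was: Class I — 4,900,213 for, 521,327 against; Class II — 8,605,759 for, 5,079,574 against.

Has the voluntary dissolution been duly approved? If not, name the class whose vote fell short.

Class I: 4/5 of 6122901 = 4898320.80, rounded up to 4898321; 4,898,321 required, 4,900,213 in favor — approved.
Class II: a majority of 17207890 is 8603946; 8,603,946 required, 8,605,759 in favor — approved.

Approved — every class gave the required vote.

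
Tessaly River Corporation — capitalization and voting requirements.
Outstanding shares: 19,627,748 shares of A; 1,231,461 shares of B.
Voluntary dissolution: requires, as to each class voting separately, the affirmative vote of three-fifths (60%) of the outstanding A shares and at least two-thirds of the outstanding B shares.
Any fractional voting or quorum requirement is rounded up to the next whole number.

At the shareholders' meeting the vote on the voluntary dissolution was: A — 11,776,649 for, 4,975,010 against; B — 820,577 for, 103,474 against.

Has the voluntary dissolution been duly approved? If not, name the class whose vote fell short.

Not approved — the B shares did not give the required vote.

A: 3/5 of 19627748 = 11776648.80, rounded up to 11776649; 11,776,649 required, 11,776,649 in favor — approved.
B: 2/3 of 1231461 = 820974; 820,974 required, 820,577 in favor — not approved.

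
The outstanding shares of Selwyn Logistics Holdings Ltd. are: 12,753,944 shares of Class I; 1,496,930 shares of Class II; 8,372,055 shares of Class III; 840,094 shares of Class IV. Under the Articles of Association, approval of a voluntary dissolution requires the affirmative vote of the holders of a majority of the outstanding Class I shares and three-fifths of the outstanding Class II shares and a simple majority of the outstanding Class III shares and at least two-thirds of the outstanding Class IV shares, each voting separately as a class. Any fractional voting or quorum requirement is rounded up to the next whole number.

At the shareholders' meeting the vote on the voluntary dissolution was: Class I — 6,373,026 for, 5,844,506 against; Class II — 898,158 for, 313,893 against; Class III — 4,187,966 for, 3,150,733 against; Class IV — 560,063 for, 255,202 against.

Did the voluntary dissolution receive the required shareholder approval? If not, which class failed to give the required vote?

Class I: a majority of 12753944 is 6376973; 6,376,973 required, 6,373,026 in favor — not approved.
Class II: 3/5 of 1496930 = 898158; 898,158 required, 898,158 in favor — approved.
Class III: a majority of 8372055 is 4186028; 4,186,028 required, 4,187,966 in favor — approved.
Class IV: 2/3 of 840094 = 560062.67, rounded up to 560063; 560,063 required, 560,063 in favor — approved.

Not approved — the Class I shares did not give the required vote.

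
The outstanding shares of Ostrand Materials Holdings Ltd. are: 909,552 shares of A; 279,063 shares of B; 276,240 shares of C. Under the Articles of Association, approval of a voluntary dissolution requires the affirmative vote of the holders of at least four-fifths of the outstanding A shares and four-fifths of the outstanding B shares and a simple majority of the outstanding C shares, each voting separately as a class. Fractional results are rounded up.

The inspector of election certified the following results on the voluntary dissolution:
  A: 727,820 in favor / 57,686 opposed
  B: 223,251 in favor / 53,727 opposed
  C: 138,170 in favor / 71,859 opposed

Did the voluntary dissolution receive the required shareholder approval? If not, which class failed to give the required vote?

A: 4/5 of 909552 = 727641.60, rounded up to 727642; 727,642 required, 727,820 in favor — approved.
B: 4/5 of 279063 = 223250.40, rounded up to 223251; 223,251 required, 223,251 in favor — approved.
C: a majority of 276240 is 138121; 138,121 required, 138,170 in favor — approved.

Approved — every class gave the required vote.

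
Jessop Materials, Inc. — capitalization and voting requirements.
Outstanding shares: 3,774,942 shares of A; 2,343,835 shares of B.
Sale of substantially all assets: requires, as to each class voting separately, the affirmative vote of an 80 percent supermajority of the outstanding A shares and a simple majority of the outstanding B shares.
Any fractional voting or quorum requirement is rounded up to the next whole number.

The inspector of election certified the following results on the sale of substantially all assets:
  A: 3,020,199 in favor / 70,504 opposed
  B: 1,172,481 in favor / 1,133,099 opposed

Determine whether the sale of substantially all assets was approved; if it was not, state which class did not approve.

Approved — every class gave the required vote.

A: 4/5 of 3774942 = 3019953.60, rounded up to 3019954; 3,019,954 required, 3,020,199 in favor — approved.
B: a majority of 2343835 is 1171918; 1,171,918 required, 1,172,481 in favor — approved.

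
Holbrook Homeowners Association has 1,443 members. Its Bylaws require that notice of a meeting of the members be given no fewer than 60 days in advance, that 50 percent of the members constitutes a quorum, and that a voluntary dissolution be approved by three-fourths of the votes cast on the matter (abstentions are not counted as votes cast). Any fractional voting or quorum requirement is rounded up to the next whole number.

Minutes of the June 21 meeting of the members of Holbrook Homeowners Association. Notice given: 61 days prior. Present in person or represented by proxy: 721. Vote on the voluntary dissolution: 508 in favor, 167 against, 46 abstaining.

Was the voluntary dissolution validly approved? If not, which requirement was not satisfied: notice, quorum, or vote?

Notice: 61 days given; 60 required. Satisfied.
Quorum: 50% of 1,443 = 721.50, rounded up to 722; 721 present. Not satisfied.
Vote: requires three-fourths of the votes cast (721 − 46 abstaining = 675); 3/4 of 675 = 506.25, rounded up to 507, so 507 needed; 508 in favor. Satisfied.

Invalid — quorum requirement not satisfied.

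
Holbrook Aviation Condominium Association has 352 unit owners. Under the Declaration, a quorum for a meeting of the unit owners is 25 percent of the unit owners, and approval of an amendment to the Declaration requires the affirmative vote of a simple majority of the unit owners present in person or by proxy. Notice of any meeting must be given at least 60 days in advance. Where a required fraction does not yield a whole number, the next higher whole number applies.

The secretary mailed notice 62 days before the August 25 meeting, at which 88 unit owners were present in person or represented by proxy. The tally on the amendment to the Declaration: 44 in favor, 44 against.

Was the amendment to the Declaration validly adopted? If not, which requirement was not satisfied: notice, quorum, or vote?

Invalid — vote requirement not satisfied.

Notice: 62 days given; 60 required. Satisfied.
Quorum: 25% of 352 = 88; 88 present. Satisfied.
Vote: requires a majority of those present (88); a majority of 88 is 45, so 45 needed; 44 in favor. Not satisfied.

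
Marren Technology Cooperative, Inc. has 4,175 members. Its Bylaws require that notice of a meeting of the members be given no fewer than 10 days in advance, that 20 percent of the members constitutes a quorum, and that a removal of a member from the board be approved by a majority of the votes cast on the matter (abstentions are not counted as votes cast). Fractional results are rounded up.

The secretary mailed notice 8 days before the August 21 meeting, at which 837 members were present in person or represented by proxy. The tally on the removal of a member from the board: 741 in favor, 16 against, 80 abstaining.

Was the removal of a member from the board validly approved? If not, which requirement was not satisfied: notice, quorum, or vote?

Invalid — notice requirement not satisfied.

Notice: 8 days given; 10 required. Not satisfied.
Quorum: 20% of 4,175 = 835; 837 present. Satisfied.
Vote: requires a majority of the votes cast (837 − 80 abstaining = 757); a majority of 757 is 379, so 379 needed; 741 in favor. Satisfied.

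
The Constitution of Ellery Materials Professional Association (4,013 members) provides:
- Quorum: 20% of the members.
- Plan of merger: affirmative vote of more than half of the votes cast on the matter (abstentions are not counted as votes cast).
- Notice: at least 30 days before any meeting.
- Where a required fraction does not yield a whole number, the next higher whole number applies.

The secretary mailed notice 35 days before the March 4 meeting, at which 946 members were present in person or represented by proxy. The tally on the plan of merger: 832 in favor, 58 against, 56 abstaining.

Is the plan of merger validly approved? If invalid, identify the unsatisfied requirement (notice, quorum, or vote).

Valid — all requirements satisfied.

Notice: 35 days given; 30 required. Satisfied.
Quorum: 20% of 4,013 = 802.60, rounded up to 803; 946 present. Satisfied.
Vote: requires a majority of the votes cast (946 − 56 abstaining = 890); a majority of 890 is 446, so 446 needed; 832 in favor. Satisfied.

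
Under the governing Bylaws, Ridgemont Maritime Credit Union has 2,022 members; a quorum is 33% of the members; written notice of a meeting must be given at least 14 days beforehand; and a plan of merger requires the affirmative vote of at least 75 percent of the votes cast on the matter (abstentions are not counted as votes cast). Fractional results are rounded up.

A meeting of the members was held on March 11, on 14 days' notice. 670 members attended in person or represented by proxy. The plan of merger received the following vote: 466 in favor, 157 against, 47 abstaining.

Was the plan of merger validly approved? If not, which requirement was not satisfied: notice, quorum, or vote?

Invalid — vote requirement not satisfied.

Notice: 14 days given; 14 required. Satisfied.
Quorum: 33% of 2,022 = 667.26, rounded up to 668; 670 present. Satisfied.
Vote: requires three-fourths of the votes cast (670 − 47 abstaining = 623); 3/4 of 623 = 467.25, rounded up to 468, so 468 needed; 466 in favor. Not satisfied.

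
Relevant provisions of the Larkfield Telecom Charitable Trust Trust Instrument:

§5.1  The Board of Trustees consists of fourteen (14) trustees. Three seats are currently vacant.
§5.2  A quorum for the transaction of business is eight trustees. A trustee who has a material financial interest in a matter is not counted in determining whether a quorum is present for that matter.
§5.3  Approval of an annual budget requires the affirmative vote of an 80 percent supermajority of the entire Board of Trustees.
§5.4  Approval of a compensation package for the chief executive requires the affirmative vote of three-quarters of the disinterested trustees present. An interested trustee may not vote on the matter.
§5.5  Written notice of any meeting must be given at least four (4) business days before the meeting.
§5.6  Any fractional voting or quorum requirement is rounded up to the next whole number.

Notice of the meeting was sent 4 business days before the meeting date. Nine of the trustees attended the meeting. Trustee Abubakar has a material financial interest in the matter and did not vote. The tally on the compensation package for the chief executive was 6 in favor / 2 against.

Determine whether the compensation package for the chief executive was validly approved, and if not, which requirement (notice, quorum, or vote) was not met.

Notice: 4 business days given; 4 required (4 ≥ 4). Satisfied.
Quorum: 9 present, but the 1 interested trustee does not count, leaving 8. Quorum is 8. Satisfied.
Vote: the compensation package for the chief executive requires three-fourths of the disinterested trustees present (9 − 1 = 8). 3/4 of 8 = 6, so 6 affirmative votes are needed; 6 voted in favor. Satisfied.

Valid — all requirements satisfied.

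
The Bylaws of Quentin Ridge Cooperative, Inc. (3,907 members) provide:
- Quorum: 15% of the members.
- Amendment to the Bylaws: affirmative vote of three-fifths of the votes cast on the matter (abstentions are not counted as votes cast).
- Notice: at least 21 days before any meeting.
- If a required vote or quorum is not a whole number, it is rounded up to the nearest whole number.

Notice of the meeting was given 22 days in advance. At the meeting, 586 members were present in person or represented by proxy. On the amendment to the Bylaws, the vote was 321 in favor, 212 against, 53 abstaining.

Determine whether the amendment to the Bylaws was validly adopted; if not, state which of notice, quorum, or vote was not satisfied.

Notice: 22 days given; 21 required. Satisfied.
Quorum: 15% of 3,907 = 586.05, rounded up to 587; 586 present. Not satisfied.
Vote: requires three-fifths of the votes cast (586 − 53 abstaining = 533); 3/5 of 533 = 319.80, rounded up to 320, so 320 needed; 321 in favor. Satisfied.

Invalid — quorum requirement not satisfied.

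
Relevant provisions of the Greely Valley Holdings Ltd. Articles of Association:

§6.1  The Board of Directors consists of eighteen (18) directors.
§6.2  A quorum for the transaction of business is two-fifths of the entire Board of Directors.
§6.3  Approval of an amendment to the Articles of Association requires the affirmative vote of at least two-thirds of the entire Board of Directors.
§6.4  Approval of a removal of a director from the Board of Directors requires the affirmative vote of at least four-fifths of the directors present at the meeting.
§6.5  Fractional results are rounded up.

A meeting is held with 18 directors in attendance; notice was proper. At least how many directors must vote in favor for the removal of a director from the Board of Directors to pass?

The removal of a director from the Board of Directors requires four-fifths of the directors present (18).
4/5 of 18 = 14.40, rounded up to 15.

15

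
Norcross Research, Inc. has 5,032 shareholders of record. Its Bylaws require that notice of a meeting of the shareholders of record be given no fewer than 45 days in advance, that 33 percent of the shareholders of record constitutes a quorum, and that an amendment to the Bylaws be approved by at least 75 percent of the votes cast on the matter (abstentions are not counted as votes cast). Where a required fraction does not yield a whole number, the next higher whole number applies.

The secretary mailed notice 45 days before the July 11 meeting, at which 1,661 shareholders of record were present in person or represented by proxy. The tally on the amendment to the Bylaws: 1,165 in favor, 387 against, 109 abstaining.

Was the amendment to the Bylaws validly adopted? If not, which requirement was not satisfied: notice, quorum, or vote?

Valid — all requirements satisfied.

Notice: 45 days given; 45 required. Satisfied.
Quorum: 33% of 5,032 = 1,660.56, rounded up to 1,661; 1,661 present. Satisfied.
Vote: requires three-fourths of the votes cast (1,661 − 109 abstaining = 1,552); 3/4 of 1552 = 1164, so 1,164 needed; 1,165 in favor. Satisfied.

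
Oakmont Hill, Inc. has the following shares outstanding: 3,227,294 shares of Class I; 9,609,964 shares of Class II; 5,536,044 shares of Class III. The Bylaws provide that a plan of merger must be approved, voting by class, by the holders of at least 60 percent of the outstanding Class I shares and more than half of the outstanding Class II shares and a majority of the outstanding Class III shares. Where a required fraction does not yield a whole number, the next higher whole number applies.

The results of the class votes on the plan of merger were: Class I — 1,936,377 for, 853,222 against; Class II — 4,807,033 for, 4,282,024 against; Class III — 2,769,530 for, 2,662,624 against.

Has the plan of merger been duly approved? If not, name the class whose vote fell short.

Approved — every class gave the required vote.

Class I: 3/5 of 3227294 = 1936376.40, rounded up to 1936377; 1,936,377 required, 1,936,377 in favor — approved.
Class II: a majority of 9609964 is 4804983; 4,804,983 required, 4,807,033 in favor — approved.
Class III: a majority of 5536044 is 2768023; 2,768,023 required, 2,769,530 in favor — approved.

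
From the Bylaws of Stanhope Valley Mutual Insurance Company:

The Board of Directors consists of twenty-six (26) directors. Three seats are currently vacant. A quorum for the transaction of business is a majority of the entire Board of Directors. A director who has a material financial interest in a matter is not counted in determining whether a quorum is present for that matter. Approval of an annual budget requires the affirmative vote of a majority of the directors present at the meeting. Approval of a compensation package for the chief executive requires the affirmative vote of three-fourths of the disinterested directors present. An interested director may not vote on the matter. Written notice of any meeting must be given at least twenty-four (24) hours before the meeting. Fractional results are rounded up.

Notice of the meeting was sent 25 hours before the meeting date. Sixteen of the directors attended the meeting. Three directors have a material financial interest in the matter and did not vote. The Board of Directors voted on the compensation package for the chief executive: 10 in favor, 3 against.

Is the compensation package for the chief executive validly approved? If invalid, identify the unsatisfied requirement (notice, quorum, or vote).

Notice: 25 hours given; 24 required (25 ≥ 24). Satisfied.
Quorum: 16 present, but the 3 interested directors do not count, leaving 13. Quorum is 14. Not satisfied.
Vote: the compensation package for the chief executive requires three-fourths of the disinterested directors present (16 − 3 = 13). 3/4 of 13 = 9.75, rounded up to 10, so 10 affirmative votes are needed; 10 voted in favor. Satisfied. (Moot — without a quorum no business can be validly transacted.)

Invalid — quorum requirement not satisfied.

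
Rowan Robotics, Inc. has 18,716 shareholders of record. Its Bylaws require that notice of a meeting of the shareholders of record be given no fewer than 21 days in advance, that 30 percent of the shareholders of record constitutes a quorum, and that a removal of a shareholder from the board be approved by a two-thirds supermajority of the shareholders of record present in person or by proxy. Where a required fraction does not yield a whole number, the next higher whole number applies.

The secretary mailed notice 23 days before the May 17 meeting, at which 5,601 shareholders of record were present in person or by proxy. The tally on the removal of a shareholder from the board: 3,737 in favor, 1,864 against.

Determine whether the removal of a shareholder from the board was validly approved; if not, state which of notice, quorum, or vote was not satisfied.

Notice: 23 days given; 21 required. Satisfied.
Quorum: 30% of 18,716 = 5,614.80, rounded up to 5,615; 5,601 present. Not satisfied.
Vote: requires two-thirds of those present (5,601); 2/3 of 5601 = 3734, so 3,734 needed; 3,737 in favor. Satisfied.

Invalid — quorum requirement not satisfied.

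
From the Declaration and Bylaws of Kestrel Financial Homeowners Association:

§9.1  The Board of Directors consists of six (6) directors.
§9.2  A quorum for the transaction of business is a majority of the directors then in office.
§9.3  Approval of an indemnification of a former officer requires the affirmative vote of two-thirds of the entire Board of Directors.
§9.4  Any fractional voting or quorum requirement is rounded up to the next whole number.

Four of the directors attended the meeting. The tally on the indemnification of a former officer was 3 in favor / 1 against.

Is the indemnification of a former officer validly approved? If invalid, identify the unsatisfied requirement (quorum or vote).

Quorum: 4 present; quorum is 4. Satisfied.
Vote: the indemnification of a former officer requires two-thirds of the entire Board of Directors (6). 2/3 of 6 = 4, so 4 affirmative votes are needed; 3 voted in favor. Not satisfied.

Invalid — vote requirement not satisfied.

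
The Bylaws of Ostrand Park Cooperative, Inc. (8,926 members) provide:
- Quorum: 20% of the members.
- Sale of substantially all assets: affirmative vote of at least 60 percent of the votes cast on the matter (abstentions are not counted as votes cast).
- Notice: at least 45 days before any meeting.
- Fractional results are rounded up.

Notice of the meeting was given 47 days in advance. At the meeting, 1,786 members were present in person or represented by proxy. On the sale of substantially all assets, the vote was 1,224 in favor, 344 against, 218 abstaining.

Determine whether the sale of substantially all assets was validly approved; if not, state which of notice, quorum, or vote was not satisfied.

Notice: 47 days given; 45 required. Satisfied.
Quorum: 20% of 8,926 = 1,785.20, rounded up to 1,786; 1,786 present. Satisfied.
Vote: requires three-fifths of the votes cast (1,786 − 218 abstaining = 1,568); 3/5 of 1568 = 940.80, rounded up to 941, so 941 needed; 1,224 in favor. Satisfied.

Valid — all requirements satisfied.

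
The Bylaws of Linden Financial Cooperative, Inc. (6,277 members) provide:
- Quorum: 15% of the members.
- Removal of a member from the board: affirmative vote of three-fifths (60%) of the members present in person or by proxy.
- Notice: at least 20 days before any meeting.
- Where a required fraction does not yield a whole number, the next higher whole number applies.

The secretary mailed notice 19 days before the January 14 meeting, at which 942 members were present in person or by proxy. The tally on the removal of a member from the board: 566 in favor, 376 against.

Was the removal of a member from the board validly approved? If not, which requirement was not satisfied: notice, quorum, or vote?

Invalid — notice requirement not satisfied.

Notice: 19 days given; 20 required. Not satisfied.
Quorum: 15% of 6,277 = 941.55, rounded up to 942; 942 present. Satisfied.
Vote: requires three-fifths of those present (942); 3/5 of 942 = 565.20, rounded up to 566, so 566 needed; 566 in favor. Satisfied.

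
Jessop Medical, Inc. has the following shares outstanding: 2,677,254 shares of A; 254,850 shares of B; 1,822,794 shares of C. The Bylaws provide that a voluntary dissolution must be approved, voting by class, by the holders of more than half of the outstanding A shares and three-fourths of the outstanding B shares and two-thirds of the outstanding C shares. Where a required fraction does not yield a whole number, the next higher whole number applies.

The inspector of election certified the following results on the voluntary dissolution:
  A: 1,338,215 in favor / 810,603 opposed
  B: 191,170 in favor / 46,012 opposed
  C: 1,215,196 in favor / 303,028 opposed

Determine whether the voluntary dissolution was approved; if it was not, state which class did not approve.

Not approved — the A shares did not give the required vote.

A: a majority of 2677254 is 1338628; 1,338,628 required, 1,338,215 in favor — not approved.
B: 3/4 of 254850 = 191137.50, rounded up to 191138; 191,138 required, 191,170 in favor — approved.
C: 2/3 of 1822794 = 1215196; 1,215,196 required, 1,215,196 in favor — approved.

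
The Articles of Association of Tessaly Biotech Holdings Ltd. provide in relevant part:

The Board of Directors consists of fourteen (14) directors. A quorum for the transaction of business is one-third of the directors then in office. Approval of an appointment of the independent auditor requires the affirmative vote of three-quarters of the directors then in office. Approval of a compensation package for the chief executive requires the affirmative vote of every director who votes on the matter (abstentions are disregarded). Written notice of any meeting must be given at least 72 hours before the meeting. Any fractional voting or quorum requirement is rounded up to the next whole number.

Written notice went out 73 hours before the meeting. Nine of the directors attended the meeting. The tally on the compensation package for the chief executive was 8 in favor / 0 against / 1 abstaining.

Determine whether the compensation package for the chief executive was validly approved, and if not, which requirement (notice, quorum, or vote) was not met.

Valid — all requirements satisfied.

Notice: 73 hours given; 72 required (73 ≥ 72). Satisfied.
Quorum: 9 present; quorum is 5. Satisfied.
Vote: the compensation package for the chief executive requires the unanimous vote of the votes cast (9 present − 1 abstaining = 8). Unanimous means all 8, so 8 affirmative votes are needed; 8 voted in favor. Satisfied.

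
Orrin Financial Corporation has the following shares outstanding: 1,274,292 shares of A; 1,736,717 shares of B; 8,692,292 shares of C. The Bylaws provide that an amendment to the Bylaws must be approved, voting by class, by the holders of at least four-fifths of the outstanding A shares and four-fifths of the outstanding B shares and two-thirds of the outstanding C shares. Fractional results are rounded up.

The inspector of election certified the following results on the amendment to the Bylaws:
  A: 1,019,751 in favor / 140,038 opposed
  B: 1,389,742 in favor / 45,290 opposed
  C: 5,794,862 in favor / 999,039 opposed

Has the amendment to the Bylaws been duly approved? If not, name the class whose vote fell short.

A: 4/5 of 1274292 = 1019433.60, rounded up to 1019434; 1,019,434 required, 1,019,751 in favor — approved.
B: 4/5 of 1736717 = 1389373.60, rounded up to 1389374; 1,389,374 required, 1,389,742 in favor — approved.
C: 2/3 of 8692292 = 5794861.33, rounded up to 5794862; 5,794,862 required, 5,794,862 in favor — approved.

Approved — every class gave the required vote.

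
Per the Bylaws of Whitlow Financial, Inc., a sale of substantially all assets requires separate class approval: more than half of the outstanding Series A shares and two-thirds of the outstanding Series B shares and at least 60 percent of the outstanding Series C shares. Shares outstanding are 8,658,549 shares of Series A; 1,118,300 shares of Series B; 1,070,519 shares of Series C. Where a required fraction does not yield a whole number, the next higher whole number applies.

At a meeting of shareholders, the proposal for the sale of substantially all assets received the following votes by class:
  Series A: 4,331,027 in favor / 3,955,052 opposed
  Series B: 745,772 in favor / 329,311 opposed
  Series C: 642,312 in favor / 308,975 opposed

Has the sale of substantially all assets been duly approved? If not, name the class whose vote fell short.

Approved — every class gave the required vote.

Series A: a majority of 8658549 is 4329275; 4,329,275 required, 4,331,027 in favor — approved.
Series B: 2/3 of 1118300 = 745533.33, rounded up to 745534; 745,534 required, 745,772 in favor — approved.
Series C: 3/5 of 1070519 = 642311.40, rounded up to 642312; 642,312 required, 642,312 in favor — approved.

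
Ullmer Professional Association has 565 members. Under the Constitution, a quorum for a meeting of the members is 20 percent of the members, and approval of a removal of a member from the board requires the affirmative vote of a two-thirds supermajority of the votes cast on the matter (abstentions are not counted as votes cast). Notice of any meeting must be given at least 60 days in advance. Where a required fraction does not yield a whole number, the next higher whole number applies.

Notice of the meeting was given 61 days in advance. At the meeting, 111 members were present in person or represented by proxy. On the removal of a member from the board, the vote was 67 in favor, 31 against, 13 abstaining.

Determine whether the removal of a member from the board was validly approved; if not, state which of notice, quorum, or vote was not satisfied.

Invalid — quorum requirement not satisfied.

Notice: 61 days given; 60 required. Satisfied.
Quorum: 20% of 565 = 113; 111 present. Not satisfied.
Vote: requires two-thirds of the votes cast (111 − 13 abstaining = 98); 2/3 of 98 = 65.33, rounded up to 66, so 66 needed; 67 in favor. Satisfied.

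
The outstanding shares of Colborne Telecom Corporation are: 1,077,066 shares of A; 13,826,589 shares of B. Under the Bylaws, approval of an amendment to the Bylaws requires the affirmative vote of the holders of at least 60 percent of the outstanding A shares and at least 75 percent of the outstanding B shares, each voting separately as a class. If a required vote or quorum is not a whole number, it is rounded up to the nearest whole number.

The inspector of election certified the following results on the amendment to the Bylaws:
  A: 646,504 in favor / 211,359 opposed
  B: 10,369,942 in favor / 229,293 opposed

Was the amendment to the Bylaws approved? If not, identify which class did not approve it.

A: 3/5 of 1077066 = 646239.60, rounded up to 646240; 646,240 required, 646,504 in favor — approved.
B: 3/4 of 13826589 = 10369941.75, rounded up to 10369942; 10,369,942 required, 10,369,942 in favor — approved.

Approved — every class gave the required vote.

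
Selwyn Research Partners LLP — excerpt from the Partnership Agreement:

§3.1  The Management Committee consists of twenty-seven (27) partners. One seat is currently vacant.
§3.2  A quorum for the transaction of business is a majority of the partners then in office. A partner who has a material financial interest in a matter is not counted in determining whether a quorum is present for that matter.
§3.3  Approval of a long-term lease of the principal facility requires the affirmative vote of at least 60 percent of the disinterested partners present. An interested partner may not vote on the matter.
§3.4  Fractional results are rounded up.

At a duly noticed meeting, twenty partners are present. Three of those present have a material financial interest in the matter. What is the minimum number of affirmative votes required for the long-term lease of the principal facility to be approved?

11

The long-term lease of the principal facility requires three-fifths of the disinterested partners present (20 − 3 = 17).
3/5 of 17 = 10.20, rounded up to 11.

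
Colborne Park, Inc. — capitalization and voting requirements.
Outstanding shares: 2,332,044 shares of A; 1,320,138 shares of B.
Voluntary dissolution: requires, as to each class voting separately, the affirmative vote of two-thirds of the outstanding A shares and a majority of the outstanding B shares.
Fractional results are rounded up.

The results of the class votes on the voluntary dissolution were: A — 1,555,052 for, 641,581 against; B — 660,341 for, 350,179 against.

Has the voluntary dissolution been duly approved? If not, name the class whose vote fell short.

Approved — every class gave the required vote.

A: 2/3 of 2332044 = 1554696; 1,554,696 required, 1,555,052 in favor — approved.
B: a majority of 1320138 is 660070; 660,070 required, 660,341 in favor — approved.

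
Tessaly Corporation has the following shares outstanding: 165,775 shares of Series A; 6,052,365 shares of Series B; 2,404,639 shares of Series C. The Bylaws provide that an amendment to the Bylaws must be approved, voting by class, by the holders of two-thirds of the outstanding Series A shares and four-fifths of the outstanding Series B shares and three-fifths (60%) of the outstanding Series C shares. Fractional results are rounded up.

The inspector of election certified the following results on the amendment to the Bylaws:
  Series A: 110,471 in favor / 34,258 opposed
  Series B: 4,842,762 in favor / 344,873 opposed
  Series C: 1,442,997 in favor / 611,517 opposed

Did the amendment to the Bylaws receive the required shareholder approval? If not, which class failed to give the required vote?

Not approved — the Series A shares did not give the required vote.

Series A: 2/3 of 165775 = 110516.67, rounded up to 110517; 110,517 required, 110,471 in favor — not approved.
Series B: 4/5 of 6052365 = 4841892; 4,841,892 required, 4,842,762 in favor — approved.
Series C: 3/5 of 2404639 = 1442783.40, rounded up to 1442784; 1,442,784 required, 1,442,997 in favor — approved.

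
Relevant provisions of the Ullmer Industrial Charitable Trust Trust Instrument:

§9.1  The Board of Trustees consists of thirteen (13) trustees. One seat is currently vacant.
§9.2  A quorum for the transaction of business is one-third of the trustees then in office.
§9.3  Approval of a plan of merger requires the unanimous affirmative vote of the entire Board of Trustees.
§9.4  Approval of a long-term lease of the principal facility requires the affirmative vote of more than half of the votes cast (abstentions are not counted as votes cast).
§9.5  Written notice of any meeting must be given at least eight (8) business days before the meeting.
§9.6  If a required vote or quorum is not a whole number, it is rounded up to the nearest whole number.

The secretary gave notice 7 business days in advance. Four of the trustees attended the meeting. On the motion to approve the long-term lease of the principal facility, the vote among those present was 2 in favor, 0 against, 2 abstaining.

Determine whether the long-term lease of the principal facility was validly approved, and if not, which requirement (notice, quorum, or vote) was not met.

Invalid — notice requirement not satisfied.

Notice: 7 business days given; 8 required (7 < 8). Not satisfied.
Quorum: 4 present; quorum is 4. Satisfied.
Vote: the long-term lease of the principal facility requires a majority of the votes cast (4 present − 2 abstaining = 2). A majority of 2 is 2, so 2 affirmative votes are needed; 2 voted in favor. Satisfied.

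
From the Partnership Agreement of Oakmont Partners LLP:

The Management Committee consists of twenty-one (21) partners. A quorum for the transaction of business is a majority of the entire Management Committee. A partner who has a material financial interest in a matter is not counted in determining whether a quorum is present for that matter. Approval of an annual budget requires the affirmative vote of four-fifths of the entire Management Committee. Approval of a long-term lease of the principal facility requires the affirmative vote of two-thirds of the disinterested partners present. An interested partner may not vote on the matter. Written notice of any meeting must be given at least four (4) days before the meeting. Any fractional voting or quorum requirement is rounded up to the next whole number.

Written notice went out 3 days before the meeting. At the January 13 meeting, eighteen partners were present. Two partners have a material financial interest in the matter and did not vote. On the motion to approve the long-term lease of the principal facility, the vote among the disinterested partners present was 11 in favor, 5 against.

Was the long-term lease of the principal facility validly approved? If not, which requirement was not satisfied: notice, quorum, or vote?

Notice: 3 days given; 4 required (3 < 4). Not satisfied.
Quorum: 18 present, but the 2 interested partners do not count, leaving 16. Quorum is 11. Satisfied.
Vote: the long-term lease of the principal facility requires two-thirds of the disinterested partners present (18 − 2 = 16). 2/3 of 16 = 10.67, rounded up to 11, so 11 affirmative votes are needed; 11 voted in favor. Satisfied.

Invalid — notice requirement not satisfied.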